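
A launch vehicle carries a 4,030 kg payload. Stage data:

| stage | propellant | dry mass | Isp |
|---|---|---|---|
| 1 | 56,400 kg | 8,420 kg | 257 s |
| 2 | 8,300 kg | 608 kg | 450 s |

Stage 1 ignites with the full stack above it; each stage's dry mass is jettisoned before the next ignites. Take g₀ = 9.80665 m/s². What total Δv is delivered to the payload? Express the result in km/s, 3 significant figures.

Δv ≈ 7.78 km/s

Ignition mass of stage 1 = 56,400+8,420 + 8,300+608 + 4,030 = 77,758 kg.
Stage 1: m₀ = 77,758 kg, m_f = 77,758 − 56,400 = 21,358 kg; Δv = 257×9.80665×ln(3.641) = 2520.3×1.2922 ≈ 3257 m/s.
Stage 2: m₀ = 12,938 kg, m_f = 12,938 − 8,300 = 4,638 kg; Δv = 450×9.80665×ln(2.79) = 4413.0×1.0259 ≈ 4527 m/s.
Total Δv = 3257 + 4527 = 7784 m/s.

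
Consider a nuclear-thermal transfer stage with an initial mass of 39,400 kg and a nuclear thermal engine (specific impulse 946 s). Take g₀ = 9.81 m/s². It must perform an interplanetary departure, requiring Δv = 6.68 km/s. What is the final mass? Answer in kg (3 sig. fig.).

v_e = Isp · g₀ = 946 × 9.81 = 9280.3 m/s.
By the Tsiolkovsky rocket equation, m₀/m_f = exp(Δv / v_e) = exp(6680 / 9280.3) = exp(0.7198) = 2.0540.
m_f = m₀ / 2.0540 = 39,400 / 2.0540 = 19,182.1 kg.

final mass ≈ 19200 kg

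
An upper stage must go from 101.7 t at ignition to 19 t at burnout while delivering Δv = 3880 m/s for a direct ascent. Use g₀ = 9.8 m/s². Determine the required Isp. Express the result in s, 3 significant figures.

Isp ≈ 236 s

ln(m₀/m_f) = ln(101700/19000) = ln(5.353) = 1.6776.
v_e = Δv / ln(m₀/m_f) = 3880 / 1.6776 = 2312.8 m/s.
Isp = v_e / g₀ = 2312.8 / 9.8 = 236.0 s.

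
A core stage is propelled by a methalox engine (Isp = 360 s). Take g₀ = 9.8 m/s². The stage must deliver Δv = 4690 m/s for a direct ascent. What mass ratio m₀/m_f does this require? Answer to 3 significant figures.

mass ratio ≈ 3.78

v_e = Isp · g₀ = 360 × 9.8 = 3528.0 m/s.
By the Tsiolkovsky rocket equation, m₀/m_f = exp(Δv / v_e) = exp(4690 / 3528.0) = exp(1.3294) = 3.7786.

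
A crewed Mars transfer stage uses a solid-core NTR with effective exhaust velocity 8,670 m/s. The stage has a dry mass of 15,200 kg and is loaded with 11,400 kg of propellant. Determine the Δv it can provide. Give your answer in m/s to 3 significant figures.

m₀ = m_dry + m_prop = 15,200 + 11,400 = 26,600 kg.
Δv = v_e · ln(m₀/m_f) = 8670.0 × ln(1.75) = 8670.0 × 0.5596 ≈ 4851.9 m/s.

Δv ≈ 4850 m/s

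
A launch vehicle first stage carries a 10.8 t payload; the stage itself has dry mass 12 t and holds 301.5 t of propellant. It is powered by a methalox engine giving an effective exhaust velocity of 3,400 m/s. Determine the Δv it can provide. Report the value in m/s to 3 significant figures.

Δv ≈ 9030 m/s

m₀ = payload + dry + propellant = 10.8 + 12 + 301.5 = 324.3 t.
m_f = payload + dry = 10.8 + 12 = 22.8 t.
Δv = v_e · ln(m₀/m_f) = 3400.0 × ln(14.22) = 3400.0 × 2.6549 ≈ 9026.7 m/s.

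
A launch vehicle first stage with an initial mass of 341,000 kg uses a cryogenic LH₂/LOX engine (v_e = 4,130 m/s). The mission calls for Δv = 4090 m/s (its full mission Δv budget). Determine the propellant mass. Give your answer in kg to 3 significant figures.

Using Δv = v_e ln(m₀/m_f): m₀/m_f = exp(Δv / v_e) = exp(4090 / 4130.0) = exp(0.9903) = 2.6921.
m_f = 341,000 / 2.6921 = 126,667 kg, so propellant = m₀ − m_f = 341,000 − 126,667 = 214,333 kg.

propellant mass ≈ 214000 kg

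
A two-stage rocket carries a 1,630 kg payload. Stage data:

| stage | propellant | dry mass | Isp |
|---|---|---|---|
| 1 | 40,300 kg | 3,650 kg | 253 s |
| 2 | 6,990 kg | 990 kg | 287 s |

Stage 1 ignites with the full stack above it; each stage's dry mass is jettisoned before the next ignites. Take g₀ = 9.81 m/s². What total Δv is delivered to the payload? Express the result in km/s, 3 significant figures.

Ignition mass of stage 1 = 40,300+3,650 + 6,990+990 + 1,630 = 53,560 kg.
Stage 1: m₀ = 53,560 kg, m_f = 53,560 − 40,300 = 13,260 kg; Δv = 253×9.81×ln(4.039) = 2481.9×1.3961 ≈ 3465 m/s.
Stage 2: m₀ = 9,610 kg, m_f = 9,610 − 6,990 = 2,620 kg; Δv = 287×9.81×ln(3.668) = 2815.5×1.2996 ≈ 3659 m/s.
Total Δv = 3465 + 3659 = 7124 m/s.

Δv ≈ 7.12 km/s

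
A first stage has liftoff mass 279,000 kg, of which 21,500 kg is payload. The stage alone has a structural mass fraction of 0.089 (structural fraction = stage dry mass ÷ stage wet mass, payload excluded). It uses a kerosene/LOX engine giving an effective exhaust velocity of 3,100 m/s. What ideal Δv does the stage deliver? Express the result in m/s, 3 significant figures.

Δv ≈ 5700 m/s

Stage wet mass = m₀ − payload = 279,000 − 21,500 = 257,500 kg.
Stage dry mass = ε × stage wet mass = 0.089 × 257,500 = 22,917.5 kg.
Burnout mass m_f = stage dry + payload = 22,917.5 + 21,500 = 44,417.5 kg.
Rocket equation: Δv = v_e · ln(279,000/44,417.5) = 3100.0 × ln(6.281) = 3100.0 × 1.8376 ≈ 5696 m/s.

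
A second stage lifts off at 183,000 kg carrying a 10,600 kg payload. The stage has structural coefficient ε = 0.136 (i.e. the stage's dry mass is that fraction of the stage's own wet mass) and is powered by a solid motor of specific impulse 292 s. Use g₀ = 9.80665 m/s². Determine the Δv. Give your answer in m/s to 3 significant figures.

Stage wet mass = m₀ − payload = 183,000 − 10,600 = 172,400 kg.
Stage dry mass = ε × stage wet mass = 0.136 × 172,400 = 23,446.4 kg.
Burnout mass m_f = stage dry + payload = 23,446.4 + 10,600 = 34,046.4 kg.
v_e = Isp · g₀ = 292 × 9.80665 = 2863.5 m/s.
Rocket equation: Δv = v_e · ln(183,000/34,046.4) = 2863.5 × ln(5.375) = 2863.5 × 1.6818 ≈ 4816 m/s.

Δv ≈ 4820 m/s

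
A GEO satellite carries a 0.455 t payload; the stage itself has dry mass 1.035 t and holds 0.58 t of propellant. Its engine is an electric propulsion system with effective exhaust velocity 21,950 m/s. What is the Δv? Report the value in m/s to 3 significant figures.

m₀ = payload + dry + propellant = 0.455 + 1.035 + 0.58 = 2.07 t.
m_f = payload + dry = 0.455 + 1.035 = 1.49 t.
From the ideal rocket equation, Δv = v_e · ln(m₀/m_f) = 21950.0 × ln(1.389) = 21950.0 × 0.3288 ≈ 7216.6 m/s.

Δv ≈ 7220 m/s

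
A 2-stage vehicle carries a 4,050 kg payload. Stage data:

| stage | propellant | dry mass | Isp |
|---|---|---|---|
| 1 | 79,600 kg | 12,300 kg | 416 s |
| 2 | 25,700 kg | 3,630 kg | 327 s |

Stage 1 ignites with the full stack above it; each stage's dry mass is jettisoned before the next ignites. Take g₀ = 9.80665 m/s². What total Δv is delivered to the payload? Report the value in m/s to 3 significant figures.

Δv ≈ 8830 m/s

Ignition mass of stage 1 = 79,600+12,300 + 25,700+3,630 + 4,050 = 125,280 kg.
Stage 1: m₀ = 125,280 kg, m_f = 125,280 − 79,600 = 45,680 kg; Δv = 416×9.80665×ln(2.743) = 4079.6×1.0089 ≈ 4116 m/s.
Stage 2: m₀ = 33,380 kg, m_f = 33,380 − 25,700 = 7,680 kg; Δv = 327×9.80665×ln(4.346) = 3206.8×1.4693 ≈ 4712 m/s.
Total Δv = 4116 + 4712 = 8828 m/s.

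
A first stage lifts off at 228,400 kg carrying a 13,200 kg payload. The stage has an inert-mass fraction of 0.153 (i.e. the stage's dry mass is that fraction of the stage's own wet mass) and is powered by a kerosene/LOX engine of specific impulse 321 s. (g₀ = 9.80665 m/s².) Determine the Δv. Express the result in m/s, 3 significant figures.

Stage wet mass = m₀ − payload = 228,400 − 13,200 = 215,200 kg.
Stage dry mass = ε × stage wet mass = 0.153 × 215,200 = 32,925.6 kg.
Burnout mass m_f = stage dry + payload = 32,925.6 + 13,200 = 46,125.6 kg.
v_e = Isp · g₀ = 321 × 9.80665 = 3147.9 m/s.
Δv = v_e · ln(228,400/46,125.6) = 3147.9 × ln(4.952) = 3147.9 × 1.5997 ≈ 5036 m/s.

Δv ≈ 5040 m/s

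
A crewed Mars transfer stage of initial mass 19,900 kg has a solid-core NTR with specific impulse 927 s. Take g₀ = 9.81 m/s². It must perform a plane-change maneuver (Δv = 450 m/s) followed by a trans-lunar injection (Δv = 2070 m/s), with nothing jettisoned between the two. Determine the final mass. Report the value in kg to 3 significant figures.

final mass ≈ 15100 kg

v_e = Isp · g₀ = 927 × 9.81 = 9093.9 m/s.
After the first burn: m = 19900 × exp(−450/9093.9) = 19900 × 0.95172 = 18,939.2 kg.
After the second burn: m = 18,939.2 × exp(−2070/9093.9) = 18,939.2 × 0.79642 = 15,083.6 kg.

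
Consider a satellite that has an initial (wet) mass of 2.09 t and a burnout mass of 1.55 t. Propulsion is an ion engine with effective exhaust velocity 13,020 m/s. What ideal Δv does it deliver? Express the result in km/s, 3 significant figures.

Δv = v_e · ln(m₀/m_f) = 13020.0 × ln(1.348) = 13020.0 × 0.2989 ≈ 3891.8 m/s.

Δv ≈ 3.89 km/s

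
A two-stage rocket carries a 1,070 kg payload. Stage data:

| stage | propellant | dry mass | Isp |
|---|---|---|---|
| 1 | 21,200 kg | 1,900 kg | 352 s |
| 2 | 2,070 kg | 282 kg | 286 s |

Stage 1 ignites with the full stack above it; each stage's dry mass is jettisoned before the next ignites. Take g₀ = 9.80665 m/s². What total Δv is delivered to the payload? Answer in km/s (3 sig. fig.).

Ignition mass of stage 1 = 21,200+1,900 + 2,070+282 + 1,070 = 26,522 kg.
Stage 1: m₀ = 26,522 kg, m_f = 26,522 − 21,200 = 5,322 kg; Δv = 352×9.80665×ln(4.983) = 3451.9×1.6061 ≈ 5544 m/s.
Stage 2: m₀ = 3,422 kg, m_f = 3,422 − 2,070 = 1,352 kg; Δv = 286×9.80665×ln(2.531) = 2804.7×0.9286 ≈ 2605 m/s.
Total Δv = 5544 + 2605 = 8149 m/s.

Δv ≈ 8.15 km/s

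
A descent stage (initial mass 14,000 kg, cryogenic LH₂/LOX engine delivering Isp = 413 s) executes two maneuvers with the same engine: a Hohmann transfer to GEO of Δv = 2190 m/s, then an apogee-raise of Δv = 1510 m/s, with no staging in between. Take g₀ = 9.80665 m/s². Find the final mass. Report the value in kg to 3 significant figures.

final mass ≈ 5620 kg

v_e = Isp · g₀ = 413 × 9.80665 = 4050.1 m/s.
After the first burn: m = 14000 × exp(−2190/4050.1) = 14000 × 0.58233 = 8,152.62 kg.
After the second burn: m = 8,152.62 × exp(−1510/4050.1) = 8,152.62 × 0.68879 = 5,615.44 kg.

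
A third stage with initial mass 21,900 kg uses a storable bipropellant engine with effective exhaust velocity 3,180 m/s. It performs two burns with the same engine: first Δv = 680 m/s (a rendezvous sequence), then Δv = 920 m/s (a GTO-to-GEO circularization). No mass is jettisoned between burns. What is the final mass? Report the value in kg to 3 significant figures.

final mass ≈ 13200 kg

After the first burn: m = 21900 × exp(−680/3180.0) = 21900 × 0.80748 = 17,683.8 kg.
After the second burn: m = 17,683.8 × exp(−920/3180.0) = 17,683.8 × 0.74878 = 13,241.3 kg.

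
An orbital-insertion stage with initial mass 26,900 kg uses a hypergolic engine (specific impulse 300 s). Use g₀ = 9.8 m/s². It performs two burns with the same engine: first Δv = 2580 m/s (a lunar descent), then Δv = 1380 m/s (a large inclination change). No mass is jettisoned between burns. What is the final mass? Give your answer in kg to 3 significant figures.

v_e = Isp · g₀ = 300 × 9.8 = 2940.0 m/s.
After the first burn: m = 26900 × exp(−2580/2940.0) = 26900 × 0.41580 = 11,185 kg.
After the second burn: m = 11,185 × exp(−1380/2940.0) = 11,185 × 0.62539 = 6,994.99 kg.

final mass ≈ 6990 kg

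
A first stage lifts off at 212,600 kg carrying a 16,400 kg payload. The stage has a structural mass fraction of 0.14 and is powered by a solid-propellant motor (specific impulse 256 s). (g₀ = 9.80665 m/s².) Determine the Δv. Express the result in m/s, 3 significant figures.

Δv ≈ 3960 m/s

Stage wet mass = m₀ − payload = 212,600 − 16,400 = 196,200 kg.
Stage dry mass = ε × stage wet mass = 0.14 × 196,200 = 27,468 kg.
Burnout mass m_f = stage dry + payload = 27,468 + 16,400 = 43,868 kg.
v_e = Isp · g₀ = 256 × 9.80665 = 2510.5 m/s.
From the ideal rocket equation, Δv = v_e · ln(212,600/43,868) = 2510.5 × ln(4.846) = 2510.5 × 1.5782 ≈ 3962 m/s.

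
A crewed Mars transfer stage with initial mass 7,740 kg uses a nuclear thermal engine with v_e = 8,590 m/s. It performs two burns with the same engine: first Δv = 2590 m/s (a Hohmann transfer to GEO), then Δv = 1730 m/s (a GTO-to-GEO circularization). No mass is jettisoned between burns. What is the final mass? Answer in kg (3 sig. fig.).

final mass ≈ 4680 kg

After the first burn: m = 7740 × exp(−2590/8590.0) = 7740 × 0.73970 = 5,725.28 kg.
After the second burn: m = 5,725.28 × exp(−1730/8590.0) = 5,725.28 × 0.81759 = 4,680.93 kg.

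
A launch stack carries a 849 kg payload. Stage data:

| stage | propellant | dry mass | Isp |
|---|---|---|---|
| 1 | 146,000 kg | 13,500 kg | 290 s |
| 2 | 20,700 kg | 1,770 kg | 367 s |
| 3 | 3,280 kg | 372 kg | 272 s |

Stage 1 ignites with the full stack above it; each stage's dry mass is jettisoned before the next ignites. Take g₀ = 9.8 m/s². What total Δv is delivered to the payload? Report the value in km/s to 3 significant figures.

Δv ≈ 13.1 km/s

Ignition mass of stage 1 = 146,000+13,500 + 20,700+1,770 + 3,280+372 + 849 = 186,471 kg.
Stage 1: m₀ = 186,471 kg, m_f = 186,471 − 146,000 = 40,471 kg; Δv = 290×9.8×ln(4.608) = 2842.0×1.5277 ≈ 4342 m/s.
Stage 2: m₀ = 26,971 kg, m_f = 26,971 − 20,700 = 6,271 kg; Δv = 367×9.8×ln(4.301) = 3596.6×1.4588 ≈ 5247 m/s.
Stage 3: m₀ = 4,501 kg, m_f = 4,501 − 3,280 = 1,221 kg; Δv = 272×9.8×ln(3.686) = 2665.6×1.3046 ≈ 3478 m/s.
Total Δv = 4342 + 5247 + 3478 = 13067 m/s.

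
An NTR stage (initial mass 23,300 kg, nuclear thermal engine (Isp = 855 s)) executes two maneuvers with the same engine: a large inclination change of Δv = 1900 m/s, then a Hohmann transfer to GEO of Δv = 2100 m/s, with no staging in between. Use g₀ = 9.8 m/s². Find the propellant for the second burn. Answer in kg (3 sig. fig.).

v_e = Isp · g₀ = 855 × 9.8 = 8379.0 m/s.
After the first burn: m = 23300 × exp(−1900/8379.0) = 23300 × 0.79711 = 18,572.7 kg.
After the second burn: m = 18,572.7 × exp(−2100/8379.0) = 18,572.7 × 0.77831 = 14,455.3 kg.
Second-burn propellant = 18,572.7 − 14,455.3 = 4,117.4 kg.

propellant for the second burn ≈ 4120 kg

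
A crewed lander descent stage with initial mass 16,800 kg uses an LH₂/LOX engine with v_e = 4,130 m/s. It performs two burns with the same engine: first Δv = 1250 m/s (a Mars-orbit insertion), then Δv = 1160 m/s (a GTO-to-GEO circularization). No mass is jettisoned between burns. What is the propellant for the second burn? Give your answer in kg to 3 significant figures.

After the first burn: m = 16800 × exp(−1250/4130.0) = 16800 × 0.73885 = 12,412.7 kg.
After the second burn: m = 12,412.7 × exp(−1160/4130.0) = 12,412.7 × 0.75513 = 9,373.2 kg.
Second-burn propellant = 12,412.7 − 9,373.2 = 3,039.5 kg.

propellant for the second burn ≈ 3040 kg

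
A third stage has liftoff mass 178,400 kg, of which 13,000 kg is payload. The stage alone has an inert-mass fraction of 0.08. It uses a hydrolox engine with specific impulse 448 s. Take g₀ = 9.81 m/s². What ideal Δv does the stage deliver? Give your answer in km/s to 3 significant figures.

Stage wet mass = m₀ − payload = 178,400 − 13,000 = 165,400 kg.
Stage dry mass = ε × stage wet mass = 0.08 × 165,400 = 13,232 kg.
Burnout mass m_f = stage dry + payload = 13,232 + 13,000 = 26,232 kg.
v_e = Isp · g₀ = 448 × 9.81 = 4394.9 m/s.
Rocket equation: Δv = v_e · ln(178,400/26,232) = 4394.9 × ln(6.801) = 4394.9 × 1.9170 ≈ 8425 m/s.

Δv ≈ 8.43 km/s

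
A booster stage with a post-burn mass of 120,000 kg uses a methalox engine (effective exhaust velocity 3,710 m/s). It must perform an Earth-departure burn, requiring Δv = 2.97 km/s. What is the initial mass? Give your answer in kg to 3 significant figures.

Using Δv = v_e ln(m₀/m_f): m₀/m_f = exp(Δv / v_e) = exp(2970 / 3710.0) = exp(0.8005) = 2.2267.
m₀ = m_f × 2.2267 = 120,000 × 2.2267 = 267,204 kg.

initial mass ≈ 267000 kg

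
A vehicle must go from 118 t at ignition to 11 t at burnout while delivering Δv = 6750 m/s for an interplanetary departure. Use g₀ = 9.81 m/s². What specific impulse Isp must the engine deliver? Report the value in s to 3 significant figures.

Isp ≈ 290 s

ln(m₀/m_f) = ln(118000/11000) = ln(10.73) = 2.3728.
v_e = Δv / ln(m₀/m_f) = 6750 / 2.3728 = 2844.8 m/s.
Isp = v_e / g₀ = 2844.8 / 9.81 = 290.0 s.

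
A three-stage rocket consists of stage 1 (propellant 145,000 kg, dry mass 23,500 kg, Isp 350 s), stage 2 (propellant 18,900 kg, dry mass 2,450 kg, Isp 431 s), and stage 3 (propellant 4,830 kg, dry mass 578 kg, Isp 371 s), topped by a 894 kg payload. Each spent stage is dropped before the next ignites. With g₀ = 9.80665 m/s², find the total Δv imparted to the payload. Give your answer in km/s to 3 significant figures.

Δv ≈ 14.8 km/s

Ignition mass of stage 1 = 145,000+23,500 + 18,900+2,450 + 4,830+578 + 894 = 196,152 kg.
Stage 1: m₀ = 196,152 kg, m_f = 196,152 − 145,000 = 51,152 kg; Δv = 350×9.80665×ln(3.835) = 3432.3×1.3441 ≈ 4613 m/s.
Stage 2: m₀ = 27,652 kg, m_f = 27,652 − 18,900 = 8,752 kg; Δv = 431×9.80665×ln(3.16) = 4226.7×1.1504 ≈ 4862 m/s.
Stage 3: m₀ = 6,302 kg, m_f = 6,302 − 4,830 = 1,472 kg; Δv = 371×9.80665×ln(4.281) = 3638.3×1.4542 ≈ 5291 m/s.
Total Δv = 4613 + 4862 + 5291 = 14766 m/s.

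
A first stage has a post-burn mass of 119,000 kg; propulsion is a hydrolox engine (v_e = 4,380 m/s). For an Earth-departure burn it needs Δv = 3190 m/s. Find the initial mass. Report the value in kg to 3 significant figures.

initial mass ≈ 247000 kg

From the ideal rocket equation, m₀/m_f = exp(Δv / v_e) = exp(3190 / 4380.0) = exp(0.7283) = 2.0716.
m₀ = m_f × 2.0716 = 119,000 × 2.0716 = 246,520 kg.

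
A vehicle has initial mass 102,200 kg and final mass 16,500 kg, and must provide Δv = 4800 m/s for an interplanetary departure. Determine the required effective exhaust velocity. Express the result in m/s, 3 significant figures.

v_e ≈ 2630 m/s

ln(m₀/m_f) = ln(102200/16500) = ln(6.194) = 1.8236.
Rocket equation: v_e = Δv / ln(m₀/m_f) = 4800 / 1.8236 = 2632.2 m/s.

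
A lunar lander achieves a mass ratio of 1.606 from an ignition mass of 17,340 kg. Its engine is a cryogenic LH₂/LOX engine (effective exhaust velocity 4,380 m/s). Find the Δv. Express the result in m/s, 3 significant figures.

Δv ≈ 2080 m/s

Δv = v_e · ln(1.606) = 4380.0 × 0.4737 ≈ 2075.0 m/s.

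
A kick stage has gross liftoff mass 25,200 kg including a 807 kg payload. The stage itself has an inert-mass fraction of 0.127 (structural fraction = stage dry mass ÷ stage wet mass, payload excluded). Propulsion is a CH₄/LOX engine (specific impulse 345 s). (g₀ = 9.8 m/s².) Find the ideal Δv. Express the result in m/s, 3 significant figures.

Δv ≈ 6300 m/s

Stage wet mass = m₀ − payload = 25,200 − 807 = 24,393 kg.
Stage dry mass = ε × stage wet mass = 0.127 × 24,393 = 3,097.91 kg.
Burnout mass m_f = stage dry + payload = 3,097.91 + 807 = 3,904.91 kg.
v_e = Isp · g₀ = 345 × 9.8 = 3381.0 m/s.
By the Tsiolkovsky rocket equation, Δv = v_e · ln(25,200/3,904.91) = 3381.0 × ln(6.453) = 3381.0 × 1.8646 ≈ 6304 m/s.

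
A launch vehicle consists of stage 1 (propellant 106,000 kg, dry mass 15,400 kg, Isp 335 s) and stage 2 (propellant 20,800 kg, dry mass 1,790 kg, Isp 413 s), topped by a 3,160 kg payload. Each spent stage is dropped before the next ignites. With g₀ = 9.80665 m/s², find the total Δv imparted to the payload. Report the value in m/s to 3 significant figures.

Ignition mass of stage 1 = 106,000+15,400 + 20,800+1,790 + 3,160 = 147,150 kg.
Stage 1: m₀ = 147,150 kg, m_f = 147,150 − 106,000 = 41,150 kg; Δv = 335×9.80665×ln(3.576) = 3285.2×1.2742 ≈ 4186 m/s.
Stage 2: m₀ = 25,750 kg, m_f = 25,750 − 20,800 = 4,950 kg; Δv = 413×9.80665×ln(5.202) = 4050.1×1.6490 ≈ 6679 m/s.
Total Δv = 4186 + 6679 = 10865 m/s.

Δv ≈ 10900 m/s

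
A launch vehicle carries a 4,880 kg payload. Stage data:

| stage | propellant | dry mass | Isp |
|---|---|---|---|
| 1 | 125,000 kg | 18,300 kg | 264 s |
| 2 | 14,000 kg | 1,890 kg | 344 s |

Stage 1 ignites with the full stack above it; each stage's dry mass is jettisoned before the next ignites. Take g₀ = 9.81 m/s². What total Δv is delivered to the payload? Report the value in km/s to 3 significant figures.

Ignition mass of stage 1 = 125,000+18,300 + 14,000+1,890 + 4,880 = 164,070 kg.
Stage 1: m₀ = 164,070 kg, m_f = 164,070 − 125,000 = 39,070 kg; Δv = 264×9.81×ln(4.199) = 2589.8×1.4349 ≈ 3716 m/s.
Stage 2: m₀ = 20,770 kg, m_f = 20,770 − 14,000 = 6,770 kg; Δv = 344×9.81×ln(3.068) = 3374.6×1.1210 ≈ 3783 m/s.
Total Δv = 3716 + 3783 = 7499 m/s.

Δv ≈ 7.50 km/s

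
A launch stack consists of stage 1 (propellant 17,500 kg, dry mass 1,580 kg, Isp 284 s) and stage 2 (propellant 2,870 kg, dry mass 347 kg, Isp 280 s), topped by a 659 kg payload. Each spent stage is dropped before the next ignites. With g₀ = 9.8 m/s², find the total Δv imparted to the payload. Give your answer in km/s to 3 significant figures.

Ignition mass of stage 1 = 17,500+1,580 + 2,870+347 + 659 = 22,956 kg.
Stage 1: m₀ = 22,956 kg, m_f = 22,956 − 17,500 = 5,456 kg; Δv = 284×9.8×ln(4.207) = 2783.2×1.4369 ≈ 3999 m/s.
Stage 2: m₀ = 3,876 kg, m_f = 3,876 − 2,870 = 1,006 kg; Δv = 280×9.8×ln(3.853) = 2744.0×1.3488 ≈ 3701 m/s.
Total Δv = 3999 + 3701 = 7700 m/s.

Δv ≈ 7.70 km/s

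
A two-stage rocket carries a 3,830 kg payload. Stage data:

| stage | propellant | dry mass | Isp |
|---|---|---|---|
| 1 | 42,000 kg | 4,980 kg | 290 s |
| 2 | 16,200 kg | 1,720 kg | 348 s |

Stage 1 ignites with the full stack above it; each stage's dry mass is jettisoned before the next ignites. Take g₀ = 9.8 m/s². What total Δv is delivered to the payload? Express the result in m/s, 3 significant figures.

Ignition mass of stage 1 = 42,000+4,980 + 16,200+1,720 + 3,830 = 68,730 kg.
Stage 1: m₀ = 68,730 kg, m_f = 68,730 − 42,000 = 26,730 kg; Δv = 290×9.8×ln(2.571) = 2842.0×0.9444 ≈ 2684 m/s.
Stage 2: m₀ = 21,750 kg, m_f = 21,750 − 16,200 = 5,550 kg; Δv = 348×9.8×ln(3.919) = 3410.4×1.3658 ≈ 4658 m/s.
Total Δv = 2684 + 4658 = 7342 m/s.

Δv ≈ 7340 m/s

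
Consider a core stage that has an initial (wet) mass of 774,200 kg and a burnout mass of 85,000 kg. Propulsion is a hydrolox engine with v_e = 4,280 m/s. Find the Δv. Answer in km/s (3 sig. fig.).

Δv = v_e · ln(m₀/m_f) = 4280.0 × ln(9.108) = 4280.0 × 2.2092 ≈ 9455.3 m/s.

Δv ≈ 9.46 km/s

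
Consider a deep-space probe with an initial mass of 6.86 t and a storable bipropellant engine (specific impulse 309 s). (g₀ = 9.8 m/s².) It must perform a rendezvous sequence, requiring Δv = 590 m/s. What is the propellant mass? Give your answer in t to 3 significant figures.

propellant mass ≈ 1.21 t

v_e = Isp · g₀ = 309 × 9.8 = 3028.2 m/s.
By the Tsiolkovsky rocket equation, m₀/m_f = exp(Δv / v_e) = exp(590 / 3028.2) = exp(0.1948) = 1.2151.
m_f = 6.86 / 1.2151 = 5.64563 t, so propellant = m₀ − m_f = 6.86 − 5.64563 = 1.21437 t.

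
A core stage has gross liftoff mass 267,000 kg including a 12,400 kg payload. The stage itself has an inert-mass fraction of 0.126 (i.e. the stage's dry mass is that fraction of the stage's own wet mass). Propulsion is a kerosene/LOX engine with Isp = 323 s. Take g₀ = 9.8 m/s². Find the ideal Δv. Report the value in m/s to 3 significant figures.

Stage wet mass = m₀ − payload = 267,000 − 12,400 = 254,600 kg.
Stage dry mass = ε × stage wet mass = 0.126 × 254,600 = 32,079.6 kg.
Burnout mass m_f = stage dry + payload = 32,079.6 + 12,400 = 44,479.6 kg.
v_e = Isp · g₀ = 323 × 9.8 = 3165.4 m/s.
Rocket equation: Δv = v_e · ln(267,000/44,479.6) = 3165.4 × ln(6.003) = 3165.4 × 1.7922 ≈ 5673 m/s.

Δv ≈ 5670 m/s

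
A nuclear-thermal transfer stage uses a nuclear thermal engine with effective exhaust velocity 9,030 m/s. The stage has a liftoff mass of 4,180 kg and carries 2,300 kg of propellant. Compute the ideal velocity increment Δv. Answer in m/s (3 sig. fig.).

m_f = m₀ − m_prop = 4,180 − 2,300 = 1,880 kg.
Δv = v_e · ln(m₀/m_f) = 9030.0 × ln(2.223) = 9030.0 × 0.7990 ≈ 7215.3 m/s.

Δv ≈ 7220 m/s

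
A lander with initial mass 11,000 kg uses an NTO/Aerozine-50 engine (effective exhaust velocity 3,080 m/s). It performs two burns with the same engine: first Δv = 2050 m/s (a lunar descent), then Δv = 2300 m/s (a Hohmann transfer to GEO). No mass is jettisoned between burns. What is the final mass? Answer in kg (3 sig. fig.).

After the first burn: m = 11000 × exp(−2050/3080.0) = 11000 × 0.51397 = 5,653.67 kg.
After the second burn: m = 5,653.67 × exp(−2300/3080.0) = 5,653.67 × 0.47390 = 2,679.27 kg.

final mass ≈ 2680 kg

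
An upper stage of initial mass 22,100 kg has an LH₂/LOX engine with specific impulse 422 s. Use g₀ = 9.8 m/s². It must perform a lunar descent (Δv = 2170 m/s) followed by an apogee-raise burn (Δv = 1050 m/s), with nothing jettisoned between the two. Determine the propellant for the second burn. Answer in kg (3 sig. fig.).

propellant for the second burn ≈ 2930 kg

v_e = Isp · g₀ = 422 × 9.8 = 4135.6 m/s.
After the first burn: m = 22100 × exp(−2170/4135.6) = 22100 × 0.59173 = 13,077.2 kg.
After the second burn: m = 13,077.2 × exp(−1050/4135.6) = 13,077.2 × 0.77577 = 10,144.9 kg.
Second-burn propellant = 13,077.2 − 10,144.9 = 2,932.3 kg.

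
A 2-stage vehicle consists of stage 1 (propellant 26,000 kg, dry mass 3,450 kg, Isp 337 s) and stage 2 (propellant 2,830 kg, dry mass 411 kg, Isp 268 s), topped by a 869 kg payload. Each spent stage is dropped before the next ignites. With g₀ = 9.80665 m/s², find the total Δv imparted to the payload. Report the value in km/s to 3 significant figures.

Δv ≈ 7.99 km/s

Ignition mass of stage 1 = 26,000+3,450 + 2,830+411 + 869 = 33,560 kg.
Stage 1: m₀ = 33,560 kg, m_f = 33,560 − 26,000 = 7,560 kg; Δv = 337×9.80665×ln(4.439) = 3304.8×1.4905 ≈ 4926 m/s.
Stage 2: m₀ = 4,110 kg, m_f = 4,110 − 2,830 = 1,280 kg; Δv = 268×9.80665×ln(3.211) = 2628.2×1.1666 ≈ 3066 m/s.
Total Δv = 4926 + 3066 = 7992 m/s.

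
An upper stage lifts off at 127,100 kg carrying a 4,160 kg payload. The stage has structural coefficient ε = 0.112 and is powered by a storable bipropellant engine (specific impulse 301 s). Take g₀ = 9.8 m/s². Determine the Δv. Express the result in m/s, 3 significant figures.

Stage wet mass = m₀ − payload = 127,100 − 4,160 = 122,940 kg.
Stage dry mass = ε × stage wet mass = 0.112 × 122,940 = 13,769.3 kg.
Burnout mass m_f = stage dry + payload = 13,769.3 + 4,160 = 17,929.3 kg.
v_e = Isp · g₀ = 301 × 9.8 = 2949.8 m/s.
Δv = v_e · ln(127,100/17,929.3) = 2949.8 × ln(7.089) = 2949.8 × 1.9585 ≈ 5777 m/s.

Δv ≈ 5780 m/s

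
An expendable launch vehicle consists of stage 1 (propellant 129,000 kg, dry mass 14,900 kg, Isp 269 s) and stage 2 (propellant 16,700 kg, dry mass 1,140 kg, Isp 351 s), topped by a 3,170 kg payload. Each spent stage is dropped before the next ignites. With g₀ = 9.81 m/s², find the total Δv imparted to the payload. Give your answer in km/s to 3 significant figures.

Δv ≈ 9.48 km/s

Ignition mass of stage 1 = 129,000+14,900 + 16,700+1,140 + 3,170 = 164,910 kg.
Stage 1: m₀ = 164,910 kg, m_f = 164,910 − 129,000 = 35,910 kg; Δv = 269×9.81×ln(4.592) = 2638.9×1.5244 ≈ 4023 m/s.
Stage 2: m₀ = 21,010 kg, m_f = 21,010 − 16,700 = 4,310 kg; Δv = 351×9.81×ln(4.875) = 3443.3×1.5841 ≈ 5454 m/s.
Total Δv = 4023 + 5454 = 9477 m/s.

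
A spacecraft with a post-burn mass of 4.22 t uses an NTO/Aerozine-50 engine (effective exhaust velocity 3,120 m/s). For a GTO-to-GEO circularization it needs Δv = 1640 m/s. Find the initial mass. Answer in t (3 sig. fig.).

From the ideal rocket equation, m₀/m_f = exp(Δv / v_e) = exp(1640 / 3120.0) = exp(0.5256) = 1.6915.
m₀ = m_f × 1.6915 = 4.22 × 1.6915 = 7.13813 t.

initial mass ≈ 7.14 t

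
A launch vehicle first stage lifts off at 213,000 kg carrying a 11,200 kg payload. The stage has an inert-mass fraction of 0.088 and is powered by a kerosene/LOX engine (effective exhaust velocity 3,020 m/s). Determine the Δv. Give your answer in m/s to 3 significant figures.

Stage wet mass = m₀ − payload = 213,000 − 11,200 = 201,800 kg.
Stage dry mass = ε × stage wet mass = 0.088 × 201,800 = 17,758.4 kg.
Burnout mass m_f = stage dry + payload = 17,758.4 + 11,200 = 28,958.4 kg.
Δv = v_e · ln(213,000/28,958.4) = 3020.0 × ln(7.355) = 3020.0 × 1.9954 ≈ 6026 m/s.

Δv ≈ 6030 m/s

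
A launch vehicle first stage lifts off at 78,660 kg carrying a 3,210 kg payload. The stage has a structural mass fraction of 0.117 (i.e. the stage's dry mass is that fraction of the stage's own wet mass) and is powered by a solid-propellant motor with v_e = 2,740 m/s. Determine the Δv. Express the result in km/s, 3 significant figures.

Stage wet mass = m₀ − payload = 78,660 − 3,210 = 75,450 kg.
Stage dry mass = ε × stage wet mass = 0.117 × 75,450 = 8,827.65 kg.
Burnout mass m_f = stage dry + payload = 8,827.65 + 3,210 = 12,037.65 kg.
By the Tsiolkovsky rocket equation, Δv = v_e · ln(78,660/12,037.65) = 2740.0 × ln(6.534) = 2740.0 × 1.8771 ≈ 5143 m/s.

Δv ≈ 5.14 km/s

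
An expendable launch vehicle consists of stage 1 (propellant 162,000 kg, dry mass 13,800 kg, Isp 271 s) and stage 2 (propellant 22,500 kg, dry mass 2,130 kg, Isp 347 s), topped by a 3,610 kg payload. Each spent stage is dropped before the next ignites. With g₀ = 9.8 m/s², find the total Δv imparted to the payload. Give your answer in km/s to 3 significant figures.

Ignition mass of stage 1 = 162,000+13,800 + 22,500+2,130 + 3,610 = 204,040 kg.
Stage 1: m₀ = 204,040 kg, m_f = 204,040 − 162,000 = 42,040 kg; Δv = 271×9.8×ln(4.853) = 2655.8×1.5797 ≈ 4195 m/s.
Stage 2: m₀ = 28,240 kg, m_f = 28,240 − 22,500 = 5,740 kg; Δv = 347×9.8×ln(4.92) = 3400.6×1.5933 ≈ 5418 m/s.
Total Δv = 4195 + 5418 = 9613 m/s.

Δv ≈ 9.61 km/s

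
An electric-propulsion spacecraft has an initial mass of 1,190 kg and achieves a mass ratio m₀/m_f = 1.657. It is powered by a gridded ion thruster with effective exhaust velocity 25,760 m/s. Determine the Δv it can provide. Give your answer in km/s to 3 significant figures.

Δv ≈ 13.0 km/s

Using Δv = v_e ln(m₀/m_f): Δv = v_e · ln(1.657) = 25760.0 × 0.5050 ≈ 13009.0 m/s.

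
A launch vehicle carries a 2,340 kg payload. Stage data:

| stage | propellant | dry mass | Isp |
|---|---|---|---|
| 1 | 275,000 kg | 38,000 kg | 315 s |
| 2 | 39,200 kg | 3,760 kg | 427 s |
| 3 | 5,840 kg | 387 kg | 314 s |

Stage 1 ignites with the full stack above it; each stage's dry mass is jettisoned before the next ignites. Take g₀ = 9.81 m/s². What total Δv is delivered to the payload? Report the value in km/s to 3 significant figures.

Δv ≈ 13.9 km/s

Ignition mass of stage 1 = 275,000+38,000 + 39,200+3,760 + 5,840+387 + 2,340 = 364,527 kg.
Stage 1: m₀ = 364,527 kg, m_f = 364,527 − 275,000 = 89,527 kg; Δv = 315×9.81×ln(4.072) = 3090.2×1.4041 ≈ 4339 m/s.
Stage 2: m₀ = 51,527 kg, m_f = 51,527 − 39,200 = 12,327 kg; Δv = 427×9.81×ln(4.18) = 4188.9×1.4303 ≈ 5991 m/s.
Stage 3: m₀ = 8,567 kg, m_f = 8,567 − 5,840 = 2,727 kg; Δv = 314×9.81×ln(3.142) = 3080.3×1.1447 ≈ 3526 m/s.
Total Δv = 4339 + 5991 + 3526 = 13856 m/s.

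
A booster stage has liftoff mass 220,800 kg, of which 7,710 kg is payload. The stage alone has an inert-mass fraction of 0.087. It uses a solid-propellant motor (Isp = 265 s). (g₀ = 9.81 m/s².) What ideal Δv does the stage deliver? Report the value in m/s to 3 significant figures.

Stage wet mass = m₀ − payload = 220,800 − 7,710 = 213,090 kg.
Stage dry mass = ε × stage wet mass = 0.087 × 213,090 = 18,538.8 kg.
Burnout mass m_f = stage dry + payload = 18,538.8 + 7,710 = 26,248.8 kg.
v_e = Isp · g₀ = 265 × 9.81 = 2599.7 m/s.
Δv = v_e · ln(220,800/26,248.8) = 2599.7 × ln(8.412) = 2599.7 × 2.1296 ≈ 5536 m/s.

Δv ≈ 5540 m/s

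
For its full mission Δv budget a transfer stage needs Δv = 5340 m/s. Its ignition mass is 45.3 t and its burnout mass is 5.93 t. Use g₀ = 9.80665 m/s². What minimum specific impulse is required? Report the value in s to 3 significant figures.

ln(m₀/m_f) = ln(45300/5930) = ln(7.639) = 2.0333.
By the Tsiolkovsky rocket equation, v_e = Δv / ln(m₀/m_f) = 5340 / 2.0333 = 2626.3 m/s.
Isp = v_e / g₀ = 2626.3 / 9.80665 = 267.8 s.

Isp ≈ 268 s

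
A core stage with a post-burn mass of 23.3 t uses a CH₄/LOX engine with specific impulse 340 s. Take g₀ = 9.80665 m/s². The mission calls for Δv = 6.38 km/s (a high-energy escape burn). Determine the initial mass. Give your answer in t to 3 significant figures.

v_e = Isp · g₀ = 340 × 9.80665 = 3334.3 m/s.
From the ideal rocket equation, m₀/m_f = exp(Δv / v_e) = exp(6380 / 3334.3) = exp(1.9135) = 6.7765.
m₀ = m_f × 6.7765 = 23.3 × 6.7765 = 157.892 t.

initial mass ≈ 158 t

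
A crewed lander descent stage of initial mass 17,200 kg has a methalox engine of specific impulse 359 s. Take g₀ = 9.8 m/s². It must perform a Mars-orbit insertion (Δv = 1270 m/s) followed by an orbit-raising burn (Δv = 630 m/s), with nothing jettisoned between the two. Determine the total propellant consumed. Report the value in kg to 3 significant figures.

v_e = Isp · g₀ = 359 × 9.8 = 3518.2 m/s.
After the first burn: m = 17200 × exp(−1270/3518.2) = 17200 × 0.69699 = 11,988.2 kg.
After the second burn: m = 11,988.2 × exp(−630/3518.2) = 11,988.2 × 0.83605 = 10,022.7 kg.
Total propellant = m₀ − m_final = 17200 − 10,022.7 = 7,177.3 kg.

total propellant consumed ≈ 7180 kg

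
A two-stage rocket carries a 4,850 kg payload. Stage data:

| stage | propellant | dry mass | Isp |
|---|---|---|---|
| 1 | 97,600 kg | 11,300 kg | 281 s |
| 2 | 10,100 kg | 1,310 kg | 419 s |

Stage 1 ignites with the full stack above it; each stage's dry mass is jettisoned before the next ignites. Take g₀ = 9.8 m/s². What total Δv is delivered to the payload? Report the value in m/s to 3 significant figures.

Δv ≈ 8150 m/s

Ignition mass of stage 1 = 97,600+11,300 + 10,100+1,310 + 4,850 = 125,160 kg.
Stage 1: m₀ = 125,160 kg, m_f = 125,160 − 97,600 = 27,560 kg; Δv = 281×9.8×ln(4.541) = 2753.8×1.5132 ≈ 4167 m/s.
Stage 2: m₀ = 16,260 kg, m_f = 16,260 − 10,100 = 6,160 kg; Δv = 419×9.8×ln(2.64) = 4106.2×0.9706 ≈ 3986 m/s.
Total Δv = 4167 + 3986 = 8153 m/s.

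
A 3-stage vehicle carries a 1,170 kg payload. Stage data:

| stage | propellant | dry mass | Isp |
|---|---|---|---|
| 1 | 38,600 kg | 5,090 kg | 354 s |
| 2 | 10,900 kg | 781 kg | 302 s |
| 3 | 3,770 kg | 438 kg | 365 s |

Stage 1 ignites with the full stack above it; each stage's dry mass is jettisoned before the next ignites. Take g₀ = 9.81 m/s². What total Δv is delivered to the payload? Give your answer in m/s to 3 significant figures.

Ignition mass of stage 1 = 38,600+5,090 + 10,900+781 + 3,770+438 + 1,170 = 60,749 kg.
Stage 1: m₀ = 60,749 kg, m_f = 60,749 − 38,600 = 22,149 kg; Δv = 354×9.81×ln(2.743) = 3472.7×1.0090 ≈ 3504 m/s.
Stage 2: m₀ = 17,059 kg, m_f = 17,059 − 10,900 = 6,159 kg; Δv = 302×9.81×ln(2.77) = 2962.6×1.0188 ≈ 3018 m/s.
Stage 3: m₀ = 5,378 kg, m_f = 5,378 − 3,770 = 1,608 kg; Δv = 365×9.81×ln(3.345) = 3580.7×1.2073 ≈ 4323 m/s.
Total Δv = 3504 + 3018 + 4323 = 10845 m/s.

Δv ≈ 10800 m/s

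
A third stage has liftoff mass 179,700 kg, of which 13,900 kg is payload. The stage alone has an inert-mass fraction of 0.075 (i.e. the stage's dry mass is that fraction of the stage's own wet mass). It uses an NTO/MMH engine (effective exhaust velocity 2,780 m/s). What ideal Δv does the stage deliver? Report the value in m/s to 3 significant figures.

Δv ≈ 5340 m/s

Stage wet mass = m₀ − payload = 179,700 − 13,900 = 165,800 kg.
Stage dry mass = ε × stage wet mass = 0.075 × 165,800 = 12,435 kg.
Burnout mass m_f = stage dry + payload = 12,435 + 13,900 = 26,335 kg.
Rocket equation: Δv = v_e · ln(179,700/26,335) = 2780.0 × ln(6.824) = 2780.0 × 1.9204 ≈ 5339 m/s.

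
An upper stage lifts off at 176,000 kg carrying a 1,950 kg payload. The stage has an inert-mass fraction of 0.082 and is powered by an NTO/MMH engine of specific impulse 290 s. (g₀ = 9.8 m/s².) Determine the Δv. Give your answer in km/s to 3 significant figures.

Δv ≈ 6.78 km/s

Stage wet mass = m₀ − payload = 176,000 − 1,950 = 174,050 kg.
Stage dry mass = ε × stage wet mass = 0.082 × 174,050 = 14,272.1 kg.
Burnout mass m_f = stage dry + payload = 14,272.1 + 1,950 = 16,222.1 kg.
v_e = Isp · g₀ = 290 × 9.8 = 2842.0 m/s.
Δv = v_e · ln(176,000/16,222.1) = 2842.0 × ln(10.85) = 2842.0 × 2.3841 ≈ 6776 m/s.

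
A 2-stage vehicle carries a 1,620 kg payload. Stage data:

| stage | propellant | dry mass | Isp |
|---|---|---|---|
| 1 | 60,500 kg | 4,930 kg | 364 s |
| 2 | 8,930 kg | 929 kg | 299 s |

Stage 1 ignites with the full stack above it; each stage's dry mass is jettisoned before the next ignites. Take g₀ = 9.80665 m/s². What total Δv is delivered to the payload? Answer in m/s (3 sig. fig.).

Ignition mass of stage 1 = 60,500+4,930 + 8,930+929 + 1,620 = 76,909 kg.
Stage 1: m₀ = 76,909 kg, m_f = 76,909 − 60,500 = 16,409 kg; Δv = 364×9.80665×ln(4.687) = 3569.6×1.5448 ≈ 5514 m/s.
Stage 2: m₀ = 11,479 kg, m_f = 11,479 − 8,930 = 2,549 kg; Δv = 299×9.80665×ln(4.503) = 2932.2×1.5048 ≈ 4412 m/s.
Total Δv = 5514 + 4412 = 9926 m/s.

Δv ≈ 9930 m/s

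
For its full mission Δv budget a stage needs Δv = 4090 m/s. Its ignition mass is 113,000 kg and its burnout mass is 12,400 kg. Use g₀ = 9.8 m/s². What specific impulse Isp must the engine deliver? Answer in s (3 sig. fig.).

Isp ≈ 189 s

ln(m₀/m_f) = ln(113000/12400) = ln(9.113) = 2.2097.
v_e = Δv / ln(m₀/m_f) = 4090 / 2.2097 = 1850.9 m/s.
Isp = v_e / g₀ = 1850.9 / 9.8 = 188.9 s.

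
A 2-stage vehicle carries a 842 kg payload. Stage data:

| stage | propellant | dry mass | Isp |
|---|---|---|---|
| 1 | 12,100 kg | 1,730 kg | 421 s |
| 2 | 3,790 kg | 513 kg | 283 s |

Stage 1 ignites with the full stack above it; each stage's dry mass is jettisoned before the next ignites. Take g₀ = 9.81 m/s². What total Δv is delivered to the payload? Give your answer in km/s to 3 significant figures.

Ignition mass of stage 1 = 12,100+1,730 + 3,790+513 + 842 = 18,975 kg.
Stage 1: m₀ = 18,975 kg, m_f = 18,975 − 12,100 = 6,875 kg; Δv = 421×9.81×ln(2.76) = 4130.0×1.0152 ≈ 4193 m/s.
Stage 2: m₀ = 5,145 kg, m_f = 5,145 − 3,790 = 1,355 kg; Δv = 283×9.81×ln(3.797) = 2776.2×1.3342 ≈ 3704 m/s.
Total Δv = 4193 + 3704 = 7897 m/s.

Δv ≈ 7.90 km/s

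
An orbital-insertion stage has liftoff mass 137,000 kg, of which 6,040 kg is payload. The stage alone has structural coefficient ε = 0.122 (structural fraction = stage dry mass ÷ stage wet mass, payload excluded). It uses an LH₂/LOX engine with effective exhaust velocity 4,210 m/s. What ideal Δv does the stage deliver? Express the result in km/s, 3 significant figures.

Stage wet mass = m₀ − payload = 137,000 − 6,040 = 130,960 kg.
Stage dry mass = ε × stage wet mass = 0.122 × 130,960 = 15,977.1 kg.
Burnout mass m_f = stage dry + payload = 15,977.1 + 6,040 = 22,017.1 kg.
Δv = v_e · ln(137,000/22,017.1) = 4210.0 × ln(6.222) = 4210.0 × 1.8282 ≈ 7697 m/s.

Δv ≈ 7.70 km/s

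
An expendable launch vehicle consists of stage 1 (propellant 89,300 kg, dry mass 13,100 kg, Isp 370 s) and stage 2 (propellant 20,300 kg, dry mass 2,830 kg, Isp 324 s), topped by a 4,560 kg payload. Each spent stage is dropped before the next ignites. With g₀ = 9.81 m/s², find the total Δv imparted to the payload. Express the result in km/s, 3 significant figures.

Ignition mass of stage 1 = 89,300+13,100 + 20,300+2,830 + 4,560 = 130,090 kg.
Stage 1: m₀ = 130,090 kg, m_f = 130,090 − 89,300 = 40,790 kg; Δv = 370×9.81×ln(3.189) = 3629.7×1.1598 ≈ 4210 m/s.
Stage 2: m₀ = 27,690 kg, m_f = 27,690 − 20,300 = 7,390 kg; Δv = 324×9.81×ln(3.747) = 3178.4×1.3209 ≈ 4199 m/s.
Total Δv = 4210 + 4199 = 8409 m/s.

Δv ≈ 8.41 km/s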